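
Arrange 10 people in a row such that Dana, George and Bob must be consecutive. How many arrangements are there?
Treat the 3 as one block: (10-3+1)! × 3! = 40320 × 6 = 241920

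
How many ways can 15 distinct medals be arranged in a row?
15! = 1307674368000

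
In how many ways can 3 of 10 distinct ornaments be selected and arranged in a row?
P(10,3) = 10!/(10-3)! = 720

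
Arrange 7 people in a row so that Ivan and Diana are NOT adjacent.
Total - adjacent = 7! - (7-1)!×2 = 5040 - 1440 = 3600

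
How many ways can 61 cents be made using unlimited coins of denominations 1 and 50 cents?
Coefficient of x^61 in 1/(1-x^1) · 1/(1-x^50). Use j coins of 50 for j = 0..⌊61/50⌋ = 1, the rest in 1s: 1 + 1 = 2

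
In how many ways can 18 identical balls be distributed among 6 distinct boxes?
C(18+6-1, 6-1) = C(23, 5) = 33649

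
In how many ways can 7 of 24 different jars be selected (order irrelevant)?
C(24,7) = 24!/(7!×17!) = 346104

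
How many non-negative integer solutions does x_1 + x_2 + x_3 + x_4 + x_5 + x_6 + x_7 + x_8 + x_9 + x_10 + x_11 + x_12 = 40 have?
C(40+12-1, 12-1) = C(51, 11) = 47626016970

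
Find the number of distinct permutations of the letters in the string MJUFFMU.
7! / (2! × 2! × 1! × 2!) = 630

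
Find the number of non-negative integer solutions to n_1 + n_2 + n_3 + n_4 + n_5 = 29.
C(29+5-1, 5-1) = C(33, 4) = 40920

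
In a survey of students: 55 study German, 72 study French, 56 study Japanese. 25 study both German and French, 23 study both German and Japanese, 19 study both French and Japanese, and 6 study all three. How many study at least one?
|A∪B∪C| = 55+72+56-25-23-19+6 = 122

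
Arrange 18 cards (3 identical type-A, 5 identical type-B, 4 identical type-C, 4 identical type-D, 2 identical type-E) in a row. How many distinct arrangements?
18! / (3! × 5! × 4! × 4! × 2!) = 7718911200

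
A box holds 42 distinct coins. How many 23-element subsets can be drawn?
C(42,23) = 42!/(23!×19!) = 446775310800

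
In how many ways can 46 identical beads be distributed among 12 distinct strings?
C(46+12-1, 12-1) = C(57, 11) = 184509266760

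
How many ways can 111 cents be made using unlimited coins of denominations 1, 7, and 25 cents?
Coefficient of x^111 in 1/(1-x^1) · 1/(1-x^7) · 1/(1-x^25). Case on j = number of 25-cent coins (j = 0..4); remainder r = 111 - 25j is made from {1,7} in ⌊r/7⌋+1 ways. r = 111, 86, 61, 36, 11 → 16 + 13 + 9 + 6 + 2 = 46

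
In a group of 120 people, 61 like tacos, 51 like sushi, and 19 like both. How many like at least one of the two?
|A∪B| = |A| + |B| - |A∩B| = 61 + 51 - 19 = 93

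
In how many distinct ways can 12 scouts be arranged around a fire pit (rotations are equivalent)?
Circular: fix one position, arrange the rest. (12-1)! = 39916800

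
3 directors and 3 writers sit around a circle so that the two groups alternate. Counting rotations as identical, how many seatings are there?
Fix one of the directors: (3-1)! ways for the remaining directors, × 3! ways for the writers = 2 × 6 = 12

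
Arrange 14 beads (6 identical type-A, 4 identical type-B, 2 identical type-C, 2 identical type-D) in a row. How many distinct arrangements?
14! / (6! × 4! × 2! × 2!) = 1261260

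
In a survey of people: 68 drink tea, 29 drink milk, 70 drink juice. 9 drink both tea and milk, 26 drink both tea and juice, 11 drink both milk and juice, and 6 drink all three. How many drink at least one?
|A∪B∪C| = 68+29+70-9-26-11+6 = 127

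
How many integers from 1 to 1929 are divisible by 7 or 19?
⌊1929/7⌋ + ⌊1929/19⌋ - ⌊1929/133⌋ = 275 + 101 - 14 = 362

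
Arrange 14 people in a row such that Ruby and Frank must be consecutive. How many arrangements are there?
Treat the 2 as one block: (14-2+1)! × 2! = 6227020800 × 2 = 12454041600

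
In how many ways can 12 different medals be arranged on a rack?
12! = 479001600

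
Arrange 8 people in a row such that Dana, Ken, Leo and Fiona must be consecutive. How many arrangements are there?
Treat the 4 as one block: (8-4+1)! × 4! = 120 × 24 = 2880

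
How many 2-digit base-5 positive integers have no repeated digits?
First digit: 4 choices (nonzero). Then descending: 4 × 4 = 16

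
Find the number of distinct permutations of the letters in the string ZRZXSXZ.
7! / (2! × 1! × 3! × 1!) = 420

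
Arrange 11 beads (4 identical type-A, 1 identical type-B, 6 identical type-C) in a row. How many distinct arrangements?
11! / (4! × 1! × 6!) = 2310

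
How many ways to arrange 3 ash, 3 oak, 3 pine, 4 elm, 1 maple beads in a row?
14! / (3! × 3! × 3! × 4! × 1!) = 16816800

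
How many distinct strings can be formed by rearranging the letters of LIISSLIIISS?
11! / (4! × 2! × 5!) = 6930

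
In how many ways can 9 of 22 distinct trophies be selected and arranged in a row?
P(22,9) = 22!/(22-9)! = 180503769600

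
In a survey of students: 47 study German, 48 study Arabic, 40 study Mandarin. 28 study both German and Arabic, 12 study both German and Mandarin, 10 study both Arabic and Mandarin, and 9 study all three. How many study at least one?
|A∪B∪C| = 47+48+40-28-12-10+9 = 94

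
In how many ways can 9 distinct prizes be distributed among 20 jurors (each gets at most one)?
P(20,9) = 20!/(20-9)! = 60949324800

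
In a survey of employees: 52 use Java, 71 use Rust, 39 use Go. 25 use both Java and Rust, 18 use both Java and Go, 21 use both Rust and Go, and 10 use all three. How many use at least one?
|A∪B∪C| = 52+71+39-25-18-21+10 = 108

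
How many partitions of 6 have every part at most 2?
Let r_j(i) = number of partitions of i into parts ≤ j, for i = 0..6. r_1(i) = 1 for all i; r_j(i) = r_{j-1}(i) + r_j(i-j). Rows j = 2..2: ≤2: 1 1 2 2 3 3 4. r_2(6) = 4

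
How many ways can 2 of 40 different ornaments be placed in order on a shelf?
P(40,2) = 40!/(40-2)! = 1560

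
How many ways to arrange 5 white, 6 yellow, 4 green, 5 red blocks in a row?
20! / (5! × 6! × 4! × 5!) = 9777287520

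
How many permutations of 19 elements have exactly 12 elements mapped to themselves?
Choose the 12 fixed points C(19,12) = 50388, derange the rest: !7 = Σ_{j=0}^{7} (-1)^j·7!/j! = 5040 - 5040 + 2520 - 840 + 210 - 42 + 7 - 1 = 1854. Product = 50388 × 1854 = 93419352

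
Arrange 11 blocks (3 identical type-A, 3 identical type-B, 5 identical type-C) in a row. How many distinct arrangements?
11! / (3! × 3! × 5!) = 9240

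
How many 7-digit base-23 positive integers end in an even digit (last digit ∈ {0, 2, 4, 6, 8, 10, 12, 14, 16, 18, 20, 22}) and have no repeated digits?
Last∈{0,2,4,6,8,10,12,14,16,18,20,22}. Last=0: 53721360. Last nonzero: 11×21×P(21,5) = 564074280. Total = 617795640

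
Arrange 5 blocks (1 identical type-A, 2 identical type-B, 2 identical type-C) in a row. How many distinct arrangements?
5! / (1! × 2! × 2!) = 30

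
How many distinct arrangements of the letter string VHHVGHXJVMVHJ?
13! / (4! × 4! × 2! × 1! × 1! × 1!) = 5405400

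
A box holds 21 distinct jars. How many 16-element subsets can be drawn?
C(21,16) = 21!/(16!×5!) = 20349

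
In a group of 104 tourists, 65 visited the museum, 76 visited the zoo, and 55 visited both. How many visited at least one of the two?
|A∪B| = |A| + |B| - |A∩B| = 65 + 76 - 55 = 86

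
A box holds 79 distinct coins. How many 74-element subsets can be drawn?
C(79,74) = 79!/(74!×5!) = 22537515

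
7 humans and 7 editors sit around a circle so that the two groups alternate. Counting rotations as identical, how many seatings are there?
Fix one of the humans: (7-1)! ways for the remaining humans, × 7! ways for the editors = 720 × 5040 = 3628800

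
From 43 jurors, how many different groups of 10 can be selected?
C(43,10) = 43!/(10!×33!) = 1917334783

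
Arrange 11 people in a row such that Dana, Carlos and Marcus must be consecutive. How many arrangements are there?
Treat the 3 as one block: (11-3+1)! × 3! = 362880 × 6 = 2177280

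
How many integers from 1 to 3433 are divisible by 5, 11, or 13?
⌊3433/5⌋+⌊3433/11⌋+⌊3433/13⌋ - ⌊3433/55⌋-⌊3433/65⌋-⌊3433/143⌋ + ⌊3433/715⌋ = 686+312+264 - 62-52-24 + 4 = 1128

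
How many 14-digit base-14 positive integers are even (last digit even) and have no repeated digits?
Last∈{0,2,4,6,8,10,12}. Last=0: 6227020800. Last nonzero: 6×12×P(12,12) = 34488115200. Total = 40715136000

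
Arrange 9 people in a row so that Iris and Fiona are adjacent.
Treat as block: (9-1)! × 2! = 40320 × 2 = 80640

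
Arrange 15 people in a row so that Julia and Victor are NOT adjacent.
Total - adjacent = 15! - (15-1)!×2 = 1307674368000 - 174356582400 = 1133317785600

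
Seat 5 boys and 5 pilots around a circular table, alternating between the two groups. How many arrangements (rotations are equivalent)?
Fix one of the boys: (5-1)! ways for the remaining boys, × 5! ways for the pilots = 24 × 120 = 2880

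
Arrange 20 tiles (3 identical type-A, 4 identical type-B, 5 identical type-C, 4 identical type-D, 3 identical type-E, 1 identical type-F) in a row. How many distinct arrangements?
20! / (3! × 4! × 5! × 4! × 3! × 1!) = 977728752000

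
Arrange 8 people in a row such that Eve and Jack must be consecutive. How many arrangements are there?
Treat the 2 as one block: (8-2+1)! × 2! = 5040 × 2 = 10080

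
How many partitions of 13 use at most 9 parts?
By conjugation, equals partitions of 13 into parts ≤ 9. Let r_j(i) = number of partitions of i into parts ≤ j, for i = 0..13. r_1(i) = 1 for all i; r_j(i) = r_{j-1}(i) + r_j(i-j). Rows j = 2..9: ≤2: 1 1 2 2 3 3 4 4 5 5 6 6 7 7; ≤3: 1 1 2 3 4 5 7 8 10 12 14 16 19 21; ≤4: 1 1 2 3 5 6 9 11 15 18 23 27 34 39; ≤5: 1 1 2 3 5 7 10 13 18 23 30 37 47 57; ≤6: 1 1 2 3 5 7 11 14 20 26 35 44 58 71; ≤7: 1 1 2 3 5 7 11 15 21 28 38 49 65 82; ≤8: 1 1 2 3 5 7 11 15 22 29 40 52 70 89; ≤9: 1 1 2 3 5 7 11 15 22 30 41 54 73 94. r_9(13) = 94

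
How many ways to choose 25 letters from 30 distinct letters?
C(30,25) = 30!/(25!×5!) = 142506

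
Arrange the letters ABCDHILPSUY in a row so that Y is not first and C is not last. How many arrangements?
By inclusion-exclusion: 11! - 2×(11-1)! + (11-2)! = 39916800 - 7257600 + 362880 = 33022080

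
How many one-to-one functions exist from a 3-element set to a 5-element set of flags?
P(5,3) = 5!/(5-3)! = 60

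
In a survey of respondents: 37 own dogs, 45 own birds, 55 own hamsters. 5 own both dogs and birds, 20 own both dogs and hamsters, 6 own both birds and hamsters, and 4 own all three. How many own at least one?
|A∪B∪C| = 37+45+55-5-20-6+4 = 110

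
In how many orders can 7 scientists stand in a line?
7! = 5040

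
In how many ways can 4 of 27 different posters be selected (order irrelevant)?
C(27,4) = 27!/(4!×23!) = 17550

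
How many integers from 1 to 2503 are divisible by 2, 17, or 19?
⌊2503/2⌋+⌊2503/17⌋+⌊2503/19⌋ - ⌊2503/34⌋-⌊2503/38⌋-⌊2503/323⌋ + ⌊2503/646⌋ = 1251+147+131 - 73-65-7 + 3 = 1387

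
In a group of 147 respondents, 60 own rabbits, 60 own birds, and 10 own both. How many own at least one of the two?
|A∪B| = |A| + |B| - |A∩B| = 60 + 60 - 10 = 110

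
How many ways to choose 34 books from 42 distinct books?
C(42,34) = 42!/(34!×8!) = 118030185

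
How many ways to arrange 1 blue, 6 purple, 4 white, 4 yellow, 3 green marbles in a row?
18! / (1! × 6! × 4! × 4! × 3!) = 2572970400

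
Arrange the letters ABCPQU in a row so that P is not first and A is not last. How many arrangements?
By inclusion-exclusion: 6! - 2×(6-1)! + (6-2)! = 720 - 240 + 24 = 504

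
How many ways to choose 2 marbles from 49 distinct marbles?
C(49,2) = 49!/(2!×47!) = 1176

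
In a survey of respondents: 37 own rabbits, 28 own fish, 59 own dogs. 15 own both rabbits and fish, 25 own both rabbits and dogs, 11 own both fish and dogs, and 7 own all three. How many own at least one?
|A∪B∪C| = 37+28+59-15-25-11+7 = 80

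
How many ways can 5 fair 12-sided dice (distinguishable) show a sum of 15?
Coefficient of x^15 in (x + x² + ... + x^12)^5. By inclusion-exclusion on dice exceeding 12: Σ_j (-1)^j C(5,j)·C(15-1-12j, 4) = C(5,0)·C(14,4) = 1·1001 = 1001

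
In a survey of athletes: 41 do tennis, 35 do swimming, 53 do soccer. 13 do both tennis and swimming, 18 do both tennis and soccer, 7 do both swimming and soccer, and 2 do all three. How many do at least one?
|A∪B∪C| = 41+35+53-13-18-7+2 = 93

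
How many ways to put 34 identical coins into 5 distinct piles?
C(34+5-1, 5-1) = C(38, 4) = 73815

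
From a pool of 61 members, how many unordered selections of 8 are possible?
C(61,8) = 61!/(8!×53!) = 2944827765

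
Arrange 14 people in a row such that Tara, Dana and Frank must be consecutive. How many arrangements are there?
Treat the 3 as one block: (14-3+1)! × 3! = 479001600 × 6 = 2874009600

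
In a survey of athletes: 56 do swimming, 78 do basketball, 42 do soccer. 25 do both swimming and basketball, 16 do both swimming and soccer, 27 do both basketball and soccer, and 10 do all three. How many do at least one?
|A∪B∪C| = 56+78+42-25-16-27+10 = 118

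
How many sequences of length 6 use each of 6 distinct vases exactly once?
6! = 720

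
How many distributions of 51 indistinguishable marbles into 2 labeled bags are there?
C(51+2-1, 2-1) = C(52, 1) = 52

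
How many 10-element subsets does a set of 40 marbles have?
C(40,10) = 40!/(10!×30!) = 847660528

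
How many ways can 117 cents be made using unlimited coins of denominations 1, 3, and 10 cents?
Coefficient of x^117 in 1/(1-x^1) · 1/(1-x^3) · 1/(1-x^10). Case on j = number of 10-cent coins (j = 0..11); remainder r = 117 - 10j is made from {1,3} in ⌊r/3⌋+1 ways. r = 117, 107, 97, 87, 77, 67, 57, 47, 37, 27, 17, 7 → 40 + 36 + 33 + 30 + 26 + 23 + 20 + 16 + 13 + 10 + 6 + 3 = 256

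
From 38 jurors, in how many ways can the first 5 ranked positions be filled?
P(38,5) = 38!/(38-5)! = 60233040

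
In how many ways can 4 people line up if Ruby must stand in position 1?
Fix one position: (4-1)! = 6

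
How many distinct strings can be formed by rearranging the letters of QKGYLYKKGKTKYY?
14! / (1! × 1! × 1! × 5! × 2! × 4!) = 15135120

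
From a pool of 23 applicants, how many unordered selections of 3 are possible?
C(23,3) = 23!/(3!×20!) = 1771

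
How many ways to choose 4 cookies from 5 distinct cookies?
C(5,4) = 5!/(4!×1!) = 5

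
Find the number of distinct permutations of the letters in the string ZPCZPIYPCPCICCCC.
16! / (2! × 2! × 1! × 7! × 4!) = 43243200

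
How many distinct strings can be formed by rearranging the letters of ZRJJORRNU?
9! / (3! × 1! × 1! × 1! × 2! × 1!) = 30240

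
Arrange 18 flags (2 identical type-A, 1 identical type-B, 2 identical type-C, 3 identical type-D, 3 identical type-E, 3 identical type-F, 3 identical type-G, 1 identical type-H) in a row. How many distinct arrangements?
18! / (2! × 1! × 2! × 3! × 3! × 3! × 3! × 1!) = 1235025792000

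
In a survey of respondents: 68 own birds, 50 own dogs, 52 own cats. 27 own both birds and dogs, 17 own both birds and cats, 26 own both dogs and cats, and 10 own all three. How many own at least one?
|A∪B∪C| = 68+50+52-27-17-26+10 = 110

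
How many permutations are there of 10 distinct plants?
10! = 3628800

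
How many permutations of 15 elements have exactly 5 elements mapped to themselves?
Choose the 5 fixed points C(15,5) = 3003, derange the rest: !10 = Σ_{j=0}^{10} (-1)^j·10!/j! = 3628800 - 3628800 + 1814400 - 604800 + 151200 - 30240 + 5040 - 720 + 90 - 10 + 1 = 1334961. Product = 3003 × 1334961 = 4008887883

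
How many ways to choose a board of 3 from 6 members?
C(6,3) = 6!/(3!×3!) = 20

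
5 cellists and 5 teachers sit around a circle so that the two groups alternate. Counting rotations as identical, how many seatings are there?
Fix one of the cellists: (5-1)! ways for the remaining cellists, × 5! ways for the teachers = 24 × 120 = 2880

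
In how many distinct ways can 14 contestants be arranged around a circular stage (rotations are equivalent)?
Circular: fix one position, arrange the rest. (14-1)! = 6227020800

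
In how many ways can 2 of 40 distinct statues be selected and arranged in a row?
P(40,2) = 40!/(40-2)! = 1560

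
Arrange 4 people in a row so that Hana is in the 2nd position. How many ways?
Fix one position: (4-1)! = 6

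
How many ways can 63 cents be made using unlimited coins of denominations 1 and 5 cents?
Coefficient of x^63 in 1/(1-x^1) · 1/(1-x^5). Use j coins of 5 for j = 0..⌊63/5⌋ = 12, the rest in 1s: 12 + 1 = 13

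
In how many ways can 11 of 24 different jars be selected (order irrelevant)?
C(24,11) = 24!/(11!×13!) = 2496144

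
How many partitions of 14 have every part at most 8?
Let r_j(i) = number of partitions of i into parts ≤ j, for i = 0..14. r_1(i) = 1 for all i; r_j(i) = r_{j-1}(i) + r_j(i-j). Rows j = 2..8: ≤2: 1 1 2 2 3 3 4 4 5 5 6 6 7 7 8; ≤3: 1 1 2 3 4 5 7 8 10 12 14 16 19 21 24; ≤4: 1 1 2 3 5 6 9 11 15 18 23 27 34 39 47; ≤5: 1 1 2 3 5 7 10 13 18 23 30 37 47 57 70; ≤6: 1 1 2 3 5 7 11 14 20 26 35 44 58 71 90; ≤7: 1 1 2 3 5 7 11 15 21 28 38 49 65 82 105; ≤8: 1 1 2 3 5 7 11 15 22 29 40 52 70 89 116. r_8(14) = 116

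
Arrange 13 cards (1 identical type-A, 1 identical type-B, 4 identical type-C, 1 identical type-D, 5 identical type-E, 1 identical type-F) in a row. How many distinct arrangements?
13! / (1! × 1! × 4! × 1! × 5! × 1!) = 2162160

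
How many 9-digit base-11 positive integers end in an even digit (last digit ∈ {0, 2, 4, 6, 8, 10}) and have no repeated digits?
Last∈{0,2,4,6,8,10}. Last=0: 1814400. Last nonzero: 5×9×P(9,7) = 8164800. Total = 9979200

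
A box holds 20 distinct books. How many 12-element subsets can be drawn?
C(20,12) = 20!/(12!×8!) = 125970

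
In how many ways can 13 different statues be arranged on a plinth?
13! = 6227020800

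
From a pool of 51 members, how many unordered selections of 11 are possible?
C(51,11) = 51!/(11!×40!) = 47626016970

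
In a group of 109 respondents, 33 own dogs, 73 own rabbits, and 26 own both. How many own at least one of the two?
|A∪B| = |A| + |B| - |A∩B| = 33 + 73 - 26 = 80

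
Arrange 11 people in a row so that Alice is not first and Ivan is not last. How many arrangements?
By inclusion-exclusion: 11! - 2×(11-1)! + (11-2)! = 39916800 - 7257600 + 362880 = 33022080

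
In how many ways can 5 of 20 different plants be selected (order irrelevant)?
C(20,5) = 20!/(5!×15!) = 15504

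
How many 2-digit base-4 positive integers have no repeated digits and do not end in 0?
Last digit: 3 nonzero choices. First digit: 2 (nonzero, ≠last). Middle 0: P(2,0) = 1. Total = 6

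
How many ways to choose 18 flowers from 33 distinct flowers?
C(33,18) = 33!/(18!×15!) = 1037158320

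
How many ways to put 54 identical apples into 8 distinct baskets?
C(54+8-1, 8-1) = C(61, 7) = 436270780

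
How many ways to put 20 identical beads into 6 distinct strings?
C(20+6-1, 6-1) = C(25, 5) = 53130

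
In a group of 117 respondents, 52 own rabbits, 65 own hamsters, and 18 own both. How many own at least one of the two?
|A∪B| = |A| + |B| - |A∩B| = 52 + 65 - 18 = 99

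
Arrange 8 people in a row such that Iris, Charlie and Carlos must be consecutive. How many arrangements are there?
Treat the 3 as one block: (8-3+1)! × 3! = 720 × 6 = 4320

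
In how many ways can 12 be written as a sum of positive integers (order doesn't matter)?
Pentagonal recurrence p(n) = p(n-1) + p(n-2) - p(n-5) - p(n-7) + p(n-12) + p(n-15) - ... gives p(0..11) = 1, 1, 2, 3, 5, 7, 11, 15, 22, 30, 42, 56. p(12) = p(11) + p(10) - p(7) - p(5) + p(0) = 56 + 42 - 15 - 7 + 1 = 77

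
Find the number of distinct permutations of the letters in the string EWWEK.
5! / (2! × 1! × 2!) = 30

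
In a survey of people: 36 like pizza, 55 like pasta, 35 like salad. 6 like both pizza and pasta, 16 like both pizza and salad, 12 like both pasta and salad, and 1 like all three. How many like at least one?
|A∪B∪C| = 36+55+35-6-16-12+1 = 93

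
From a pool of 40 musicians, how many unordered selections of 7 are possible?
C(40,7) = 40!/(7!×33!) = 18643560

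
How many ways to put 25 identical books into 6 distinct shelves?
C(25+6-1, 6-1) = C(30, 5) = 142506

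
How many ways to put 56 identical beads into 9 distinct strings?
C(56+9-1, 9-1) = C(64, 8) = 4426165368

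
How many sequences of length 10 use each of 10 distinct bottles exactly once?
10! = 3628800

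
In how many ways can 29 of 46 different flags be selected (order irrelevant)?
C(46,29) = 46!/(29!×17!) = 1749695026860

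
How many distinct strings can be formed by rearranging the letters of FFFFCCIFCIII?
12! / (3! × 5! × 4!) = 27720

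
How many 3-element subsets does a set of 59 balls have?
C(59,3) = 59!/(3!×56!) = 32509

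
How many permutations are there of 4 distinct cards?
4! = 24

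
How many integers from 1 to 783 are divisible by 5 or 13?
⌊783/5⌋ + ⌊783/13⌋ - ⌊783/65⌋ = 156 + 60 - 12 = 204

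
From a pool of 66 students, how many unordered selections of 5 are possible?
C(66,5) = 66!/(5!×61!) = 8936928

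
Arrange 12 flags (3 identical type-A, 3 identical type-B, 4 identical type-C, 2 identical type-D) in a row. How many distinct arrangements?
12! / (3! × 3! × 4! × 2!) = 277200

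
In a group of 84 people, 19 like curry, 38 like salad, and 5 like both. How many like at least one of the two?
|A∪B| = |A| + |B| - |A∩B| = 19 + 38 - 5 = 52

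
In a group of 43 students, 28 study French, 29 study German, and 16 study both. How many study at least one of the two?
|A∪B| = |A| + |B| - |A∩B| = 28 + 29 - 16 = 41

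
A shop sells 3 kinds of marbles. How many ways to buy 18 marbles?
C(18+3-1, 3-1) = C(20, 2) = 190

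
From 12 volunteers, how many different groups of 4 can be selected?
C(12,4) = 12!/(4!×8!) = 495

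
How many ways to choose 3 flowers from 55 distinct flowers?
C(55,3) = 55!/(3!×52!) = 26235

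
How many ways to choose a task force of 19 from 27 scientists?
C(27,19) = 27!/(19!×8!) = 2220075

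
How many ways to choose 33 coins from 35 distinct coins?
C(35,33) = 35!/(33!×2!) = 595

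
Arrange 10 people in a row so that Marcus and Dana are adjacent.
Treat as block: (10-1)! × 2! = 362880 × 2 = 725760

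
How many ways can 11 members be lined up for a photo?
11! = 39916800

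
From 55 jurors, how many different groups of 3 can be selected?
C(55,3) = 55!/(3!×52!) = 26235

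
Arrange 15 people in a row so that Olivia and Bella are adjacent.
Treat as block: (15-1)! × 2! = 87178291200 × 2 = 174356582400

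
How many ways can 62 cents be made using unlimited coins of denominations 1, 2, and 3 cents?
Coefficient of x^62 in 1/(1-x^1) · 1/(1-x^2) · 1/(1-x^3). Case on j = number of 3-cent coins (j = 0..20); remainder r = 62 - 3j is made from {1,2} in ⌊r/2⌋+1 ways. r = 62, 59, 56, 53, 50, 47, 44, 41, 38, 35, 32, 29, 26, 23, 20, 17, 14, 11, 8, 5, 2 → 32 + 30 + 29 + 27 + 26 + 24 + 23 + 21 + 20 + 18 + 17 + 15 + 14 + 12 + 11 + 9 + 8 + 6 + 5 + 3 + 2 = 352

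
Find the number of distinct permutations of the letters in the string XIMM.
4! / (2! × 1! × 1!) = 12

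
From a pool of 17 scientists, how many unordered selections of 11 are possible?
C(17,11) = 17!/(11!×6!) = 12376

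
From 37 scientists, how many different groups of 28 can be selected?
C(37,28) = 37!/(28!×9!) = 124403620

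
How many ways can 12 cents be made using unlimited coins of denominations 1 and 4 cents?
Coefficient of x^12 in 1/(1-x^1) · 1/(1-x^4). Use j coins of 4 for j = 0..⌊12/4⌋ = 3, the rest in 1s: 3 + 1 = 4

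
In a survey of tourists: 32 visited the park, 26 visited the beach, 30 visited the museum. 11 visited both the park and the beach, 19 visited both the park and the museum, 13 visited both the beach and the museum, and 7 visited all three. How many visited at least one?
|A∪B∪C| = 32+26+30-11-19-13+7 = 52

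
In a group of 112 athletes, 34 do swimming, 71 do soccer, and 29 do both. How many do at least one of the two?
|A∪B| = |A| + |B| - |A∩B| = 34 + 71 - 29 = 76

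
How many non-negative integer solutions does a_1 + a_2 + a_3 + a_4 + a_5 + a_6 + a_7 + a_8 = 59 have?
C(59+8-1, 8-1) = C(66, 7) = 778789440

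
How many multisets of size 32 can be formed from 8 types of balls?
C(32+8-1, 8-1) = C(39, 7) = 15380937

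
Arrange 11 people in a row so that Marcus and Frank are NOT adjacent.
Total - adjacent = 11! - (11-1)!×2 = 39916800 - 7257600 = 32659200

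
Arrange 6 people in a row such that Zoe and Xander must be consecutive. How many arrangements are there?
Treat the 2 as one block: (6-2+1)! × 2! = 120 × 2 = 240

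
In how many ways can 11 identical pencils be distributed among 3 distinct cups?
C(11+3-1, 3-1) = C(13, 2) = 78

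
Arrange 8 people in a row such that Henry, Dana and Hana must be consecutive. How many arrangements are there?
Treat the 3 as one block: (8-3+1)! × 3! = 720 × 6 = 4320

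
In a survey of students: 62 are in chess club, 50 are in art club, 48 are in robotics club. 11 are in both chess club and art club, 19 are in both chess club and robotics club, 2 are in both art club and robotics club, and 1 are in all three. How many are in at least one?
|A∪B∪C| = 62+50+48-11-19-2+1 = 129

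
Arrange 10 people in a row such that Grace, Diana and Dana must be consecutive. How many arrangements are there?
Treat the 3 as one block: (10-3+1)! × 3! = 40320 × 6 = 241920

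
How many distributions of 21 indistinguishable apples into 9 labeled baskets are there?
C(21+9-1, 9-1) = C(29, 8) = 4292145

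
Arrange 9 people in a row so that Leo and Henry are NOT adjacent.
Total - adjacent = 9! - (9-1)!×2 = 362880 - 80640 = 282240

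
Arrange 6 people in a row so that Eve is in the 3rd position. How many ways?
Fix one position: (6-1)! = 120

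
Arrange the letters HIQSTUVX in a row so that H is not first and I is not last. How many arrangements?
By inclusion-exclusion: 8! - 2×(8-1)! + (8-2)! = 40320 - 10080 + 720 = 30960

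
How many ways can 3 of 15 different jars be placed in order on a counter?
P(15,3) = 15!/(15-3)! = 2730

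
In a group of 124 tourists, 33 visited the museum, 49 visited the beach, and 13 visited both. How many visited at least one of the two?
|A∪B| = |A| + |B| - |A∩B| = 33 + 49 - 13 = 69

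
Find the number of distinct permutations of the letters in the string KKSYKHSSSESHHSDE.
16! / (1! × 6! × 1! × 3! × 3! × 2!) = 403603200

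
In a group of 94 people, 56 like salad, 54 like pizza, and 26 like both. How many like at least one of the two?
|A∪B| = |A| + |B| - |A∩B| = 56 + 54 - 26 = 84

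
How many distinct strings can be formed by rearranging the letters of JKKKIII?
7! / (3! × 1! × 3!) = 140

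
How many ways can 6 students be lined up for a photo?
6! = 720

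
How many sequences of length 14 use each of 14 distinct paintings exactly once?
14! = 87178291200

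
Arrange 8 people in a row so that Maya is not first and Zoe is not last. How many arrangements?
By inclusion-exclusion: 8! - 2×(8-1)! + (8-2)! = 40320 - 10080 + 720 = 30960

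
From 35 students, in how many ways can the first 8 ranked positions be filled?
P(35,8) = 35!/(35-8)! = 948964262400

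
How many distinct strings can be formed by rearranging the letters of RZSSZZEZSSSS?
12! / (4! × 6! × 1! × 1!) = 27720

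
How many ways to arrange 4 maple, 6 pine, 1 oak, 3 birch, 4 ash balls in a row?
18! / (4! × 6! × 1! × 3! × 4!) = 2572970400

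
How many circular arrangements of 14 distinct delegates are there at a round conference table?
Circular: fix one position, arrange the rest. (14-1)! = 6227020800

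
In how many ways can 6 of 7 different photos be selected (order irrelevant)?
C(7,6) = 7!/(6!×1!) = 7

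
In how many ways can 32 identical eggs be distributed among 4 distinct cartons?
C(32+4-1, 4-1) = C(35, 3) = 6545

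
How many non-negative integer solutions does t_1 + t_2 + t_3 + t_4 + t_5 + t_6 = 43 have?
C(43+6-1, 6-1) = C(48, 5) = 1712304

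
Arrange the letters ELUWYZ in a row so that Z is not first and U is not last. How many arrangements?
By inclusion-exclusion: 6! - 2×(6-1)! + (6-2)! = 720 - 240 + 24 = 504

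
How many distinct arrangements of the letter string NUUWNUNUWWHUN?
13! / (3! × 5! × 4! × 1!) = 360360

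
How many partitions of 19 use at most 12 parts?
By conjugation, equals partitions of 19 into parts ≤ 12. Let r_j(i) = number of partitions of i into parts ≤ j, for i = 0..19. r_1(i) = 1 for all i; r_j(i) = r_{j-1}(i) + r_j(i-j). Rows j = 2..12: ≤2: 1 1 2 2 3 3 4 4 5 5 6 6 7 7 8 8 9 9 10 10; ≤3: 1 1 2 3 4 5 7 8 10 12 14 16 19 21 24 27 30 33 37 40; ≤4: 1 1 2 3 5 6 9 11 15 18 23 27 34 39 47 54 64 72 84 94; ≤5: 1 1 2 3 5 7 10 13 18 23 30 37 47 57 70 84 101 119 141 164; ≤6: 1 1 2 3 5 7 11 14 20 26 35 44 58 71 90 110 136 163 199 235; ≤7: 1 1 2 3 5 7 11 15 21 28 38 49 65 82 105 131 164 201 248 300; ≤8: 1 1 2 3 5 7 11 15 22 29 40 52 70 89 116 146 186 230 288 352; ≤9: 1 1 2 3 5 7 11 15 22 30 41 54 73 94 123 157 201 252 318 393; ≤10: 1 1 2 3 5 7 11 15 22 30 42 55 75 97 128 164 212 267 340 423; ≤11: 1 1 2 3 5 7 11 15 22 30 42 56 76 99 131 169 219 278 355 445; ≤12: 1 1 2 3 5 7 11 15 22 30 42 56 77 100 133 172 224 285 366 460. r_12(19) = 460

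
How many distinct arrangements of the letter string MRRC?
4! / (2! × 1! × 1!) = 12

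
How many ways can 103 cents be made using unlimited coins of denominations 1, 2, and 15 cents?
Coefficient of x^103 in 1/(1-x^1) · 1/(1-x^2) · 1/(1-x^15). Case on j = number of 15-cent coins (j = 0..6); remainder r = 103 - 15j is made from {1,2} in ⌊r/2⌋+1 ways. r = 103, 88, 73, 58, 43, 28, 13 → 52 + 45 + 37 + 30 + 22 + 15 + 7 = 208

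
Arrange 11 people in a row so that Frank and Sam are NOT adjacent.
Total - adjacent = 11! - (11-1)!×2 = 39916800 - 7257600 = 32659200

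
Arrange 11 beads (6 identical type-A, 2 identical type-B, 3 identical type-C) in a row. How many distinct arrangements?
11! / (6! × 2! × 3!) = 4620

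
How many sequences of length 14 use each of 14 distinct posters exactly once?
14! = 87178291200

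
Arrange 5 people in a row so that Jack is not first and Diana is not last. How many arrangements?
By inclusion-exclusion: 5! - 2×(5-1)! + (5-2)! = 120 - 48 + 6 = 78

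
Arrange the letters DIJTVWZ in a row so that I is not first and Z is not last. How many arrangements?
By inclusion-exclusion: 7! - 2×(7-1)! + (7-2)! = 5040 - 1440 + 120 = 3720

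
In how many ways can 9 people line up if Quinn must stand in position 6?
Fix one position: (9-1)! = 40320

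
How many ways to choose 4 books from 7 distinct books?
C(7,4) = 7!/(4!×3!) = 35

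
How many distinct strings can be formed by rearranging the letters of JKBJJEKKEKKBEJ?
14! / (3! × 5! × 2! × 4!) = 2522520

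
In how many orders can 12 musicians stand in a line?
12! = 479001600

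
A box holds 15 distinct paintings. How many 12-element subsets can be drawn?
C(15,12) = 15!/(12!×3!) = 455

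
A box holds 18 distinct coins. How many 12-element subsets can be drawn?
C(18,12) = 18!/(12!×6!) = 18564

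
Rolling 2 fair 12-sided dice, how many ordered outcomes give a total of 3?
Coefficient of x^3 in (x + x² + ... + x^12)^2. By inclusion-exclusion on dice exceeding 12: Σ_j (-1)^j C(2,j)·C(3-1-12j, 1) = C(2,0)·C(2,1) = 1·2 = 2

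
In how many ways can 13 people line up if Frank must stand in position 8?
Fix one position: (13-1)! = 479001600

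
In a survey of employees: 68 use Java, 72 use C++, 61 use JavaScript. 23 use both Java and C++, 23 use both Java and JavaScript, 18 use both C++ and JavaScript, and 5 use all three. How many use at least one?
|A∪B∪C| = 68+72+61-23-23-18+5 = 142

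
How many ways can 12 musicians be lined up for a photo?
12! = 479001600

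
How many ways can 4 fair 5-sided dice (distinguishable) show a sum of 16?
Coefficient of x^16 in (x + x² + ... + x^5)^4. By inclusion-exclusion on dice exceeding 5: Σ_j (-1)^j C(4,j)·C(16-1-5j, 3) = C(4,0)·C(15,3) - C(4,1)·C(10,3) + C(4,2)·C(5,3) = 1·455 - 4·120 + 6·10 = 35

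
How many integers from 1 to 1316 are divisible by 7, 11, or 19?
⌊1316/7⌋+⌊1316/11⌋+⌊1316/19⌋ - ⌊1316/77⌋-⌊1316/133⌋-⌊1316/209⌋ + ⌊1316/1463⌋ = 188+119+69 - 17-9-6 + 0 = 344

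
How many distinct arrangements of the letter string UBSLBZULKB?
10! / (3! × 1! × 2! × 1! × 2! × 1!) = 151200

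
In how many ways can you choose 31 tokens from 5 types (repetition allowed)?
C(31+5-1, 5-1) = C(35, 4) = 52360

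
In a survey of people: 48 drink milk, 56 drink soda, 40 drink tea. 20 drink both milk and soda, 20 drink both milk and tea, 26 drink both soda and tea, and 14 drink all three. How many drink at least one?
|A∪B∪C| = 48+56+40-20-20-26+14 = 92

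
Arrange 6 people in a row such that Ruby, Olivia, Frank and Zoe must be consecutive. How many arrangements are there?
Treat the 4 as one block: (6-4+1)! × 4! = 6 × 24 = 144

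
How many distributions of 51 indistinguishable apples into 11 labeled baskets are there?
C(51+11-1, 11-1) = C(61, 10) = 90177170226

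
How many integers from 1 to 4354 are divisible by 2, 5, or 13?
⌊4354/2⌋+⌊4354/5⌋+⌊4354/13⌋ - ⌊4354/10⌋-⌊4354/26⌋-⌊4354/65⌋ + ⌊4354/130⌋ = 2177+870+334 - 435-167-66 + 33 = 2746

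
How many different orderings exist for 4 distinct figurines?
4! = 24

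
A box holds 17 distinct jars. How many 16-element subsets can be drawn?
C(17,16) = 17!/(16!×1!) = 17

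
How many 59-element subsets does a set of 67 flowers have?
C(67,59) = 67!/(59!×8!) = 6522361560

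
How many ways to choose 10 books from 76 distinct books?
C(76,10) = 76!/(10!×66!) = 954526728530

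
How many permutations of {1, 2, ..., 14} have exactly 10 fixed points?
Choose the 10 fixed points C(14,10) = 1001, derange the rest: !4 = Σ_{j=0}^{4} (-1)^j·4!/j! = 24 - 24 + 12 - 4 + 1 = 9. Product = 1001 × 9 = 9009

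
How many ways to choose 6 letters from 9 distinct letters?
C(9,6) = 9!/(6!×3!) = 84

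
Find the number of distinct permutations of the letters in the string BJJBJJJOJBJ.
11! / (3! × 7! × 1!) = 1320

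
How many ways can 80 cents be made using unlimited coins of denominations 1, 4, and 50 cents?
Coefficient of x^80 in 1/(1-x^1) · 1/(1-x^4) · 1/(1-x^50). Case on j = number of 50-cent coins (j = 0..1); remainder r = 80 - 50j is made from {1,4} in ⌊r/4⌋+1 ways. r = 80, 30 → 21 + 8 = 29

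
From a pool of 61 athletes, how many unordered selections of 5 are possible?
C(61,5) = 61!/(5!×56!) = 5949147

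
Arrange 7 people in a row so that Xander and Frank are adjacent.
Treat as block: (7-1)! × 2! = 720 × 2 = 1440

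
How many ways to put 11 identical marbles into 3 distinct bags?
C(11+3-1, 3-1) = C(13, 2) = 78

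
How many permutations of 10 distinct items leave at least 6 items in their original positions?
Exactly j fixed points: C(10,j)·!(10-j); sum over j ≥ 6 (derangement numbers via !m = (m-1)·(!(m-1) + !(m-2)): !0..!4 = 1, 0, 1, 2, 9). Σ_{j=6}^{10} C(10,j)·!(10-j) = C(10,6)·!4 + C(10,7)·!3 + C(10,8)·!2 + C(10,9)·!1 + C(10,10)·!0 = 210·9 + 120·2 + 45·1 + 10·0 + 1·1 = 2176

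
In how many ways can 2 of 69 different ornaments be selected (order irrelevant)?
C(69,2) = 69!/(2!×67!) = 2346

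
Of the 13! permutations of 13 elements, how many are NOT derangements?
Complement of the derangements. !13 = Σ_{j=0}^{13} (-1)^j·13!/j! = 6227020800 - 6227020800 + 3113510400 - 1037836800 + 259459200 - 51891840 + 8648640 - 1235520 + 154440 - 17160 + 1716 - 156 + 13 - 1 = 2290792932. 13! - !13 = 6227020800 - 2290792932 = 3936227868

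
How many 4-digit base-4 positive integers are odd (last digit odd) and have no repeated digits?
Last∈{1,3}. Last=0: 0. Last nonzero: 2×2×P(2,2) = 8. Total = 8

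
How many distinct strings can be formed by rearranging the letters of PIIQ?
4! / (2! × 1! × 1!) = 12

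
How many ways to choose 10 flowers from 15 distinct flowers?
C(15,10) = 15!/(10!×5!) = 3003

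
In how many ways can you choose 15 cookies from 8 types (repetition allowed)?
C(15+8-1, 8-1) = C(22, 7) = 170544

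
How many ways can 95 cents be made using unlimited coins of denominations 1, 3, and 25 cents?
Coefficient of x^95 in 1/(1-x^1) · 1/(1-x^3) · 1/(1-x^25). Case on j = number of 25-cent coins (j = 0..3); remainder r = 95 - 25j is made from {1,3} in ⌊r/3⌋+1 ways. r = 95, 70, 45, 20 → 32 + 24 + 16 + 7 = 79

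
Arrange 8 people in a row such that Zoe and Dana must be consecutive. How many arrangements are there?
Treat the 2 as one block: (8-2+1)! × 2! = 5040 × 2 = 10080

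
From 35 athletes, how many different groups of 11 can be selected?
C(35,11) = 35!/(11!×24!) = 417225900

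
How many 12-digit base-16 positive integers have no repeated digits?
First digit: 15 choices (nonzero). Then descending: 15 × 15 × 14 × 13 × 12 × 11 × 10 × 9 × 8 × 7 × 6 × 5 = 817296480000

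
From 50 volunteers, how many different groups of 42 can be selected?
C(50,42) = 50!/(42!×8!) = 536878650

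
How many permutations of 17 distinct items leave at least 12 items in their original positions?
Exactly j fixed points: C(17,j)·!(17-j); sum over j ≥ 12 (derangement numbers via !m = (m-1)·(!(m-1) + !(m-2)): !0..!5 = 1, 0, 1, 2, 9, 44). Σ_{j=12}^{17} C(17,j)·!(17-j) = C(17,12)·!5 + C(17,13)·!4 + C(17,14)·!3 + C(17,15)·!2 + C(17,16)·!1 + C(17,17)·!0 = 6188·44 + 2380·9 + 680·2 + 136·1 + 17·0 + 1·1 = 295189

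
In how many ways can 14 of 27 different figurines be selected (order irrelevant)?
C(27,14) = 27!/(14!×13!) = 20058300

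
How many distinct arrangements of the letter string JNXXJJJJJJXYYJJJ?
16! / (1! × 10! × 2! × 3!) = 480480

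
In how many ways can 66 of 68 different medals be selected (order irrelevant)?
C(68,66) = 68!/(66!×2!) = 2278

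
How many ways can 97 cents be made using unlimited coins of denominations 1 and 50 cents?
Coefficient of x^97 in 1/(1-x^1) · 1/(1-x^50). Use j coins of 50 for j = 0..⌊97/50⌋ = 1, the rest in 1s: 1 + 1 = 2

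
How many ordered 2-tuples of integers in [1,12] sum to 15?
Coefficient of x^15 in (x + x² + ... + x^12)^2. By inclusion-exclusion on dice exceeding 12: Σ_j (-1)^j C(2,j)·C(15-1-12j, 1) = C(2,0)·C(14,1) - C(2,1)·C(2,1) = 1·14 - 2·2 = 10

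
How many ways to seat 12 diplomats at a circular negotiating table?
Circular: fix one position, arrange the rest. (12-1)! = 39916800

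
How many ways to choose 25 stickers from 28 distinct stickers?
C(28,25) = 28!/(25!×3!) = 3276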